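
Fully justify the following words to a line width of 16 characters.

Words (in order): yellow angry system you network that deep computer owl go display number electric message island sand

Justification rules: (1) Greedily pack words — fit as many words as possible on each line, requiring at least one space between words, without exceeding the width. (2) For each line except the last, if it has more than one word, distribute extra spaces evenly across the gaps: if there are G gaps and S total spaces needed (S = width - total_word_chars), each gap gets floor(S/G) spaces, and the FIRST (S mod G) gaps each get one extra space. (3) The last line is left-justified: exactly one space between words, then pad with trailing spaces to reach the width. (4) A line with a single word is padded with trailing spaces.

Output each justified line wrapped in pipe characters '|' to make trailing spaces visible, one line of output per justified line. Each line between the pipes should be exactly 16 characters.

Answer: |yellow     angry|
|system       you|
|network     that|
|deep    computer|
|owl  go  display|
|number  electric|
|message   island|
|sand            |

Derivation:
Line 1: ['yellow', 'angry'] (min_width=12, slack=4)
Line 2: ['system', 'you'] (min_width=10, slack=6)
Line 3: ['network', 'that'] (min_width=12, slack=4)
Line 4: ['deep', 'computer'] (min_width=13, slack=3)
Line 5: ['owl', 'go', 'display'] (min_width=14, slack=2)
Line 6: ['number', 'electric'] (min_width=15, slack=1)
Line 7: ['message', 'island'] (min_width=14, slack=2)
Line 8: ['sand'] (min_width=4, slack=12)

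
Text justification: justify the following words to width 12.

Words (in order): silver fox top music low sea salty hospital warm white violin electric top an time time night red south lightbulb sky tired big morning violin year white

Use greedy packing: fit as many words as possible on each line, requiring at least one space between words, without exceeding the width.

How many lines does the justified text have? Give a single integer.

Answer: 16

Derivation:
Line 1: ['silver', 'fox'] (min_width=10, slack=2)
Line 2: ['top', 'music'] (min_width=9, slack=3)
Line 3: ['low', 'sea'] (min_width=7, slack=5)
Line 4: ['salty'] (min_width=5, slack=7)
Line 5: ['hospital'] (min_width=8, slack=4)
Line 6: ['warm', 'white'] (min_width=10, slack=2)
Line 7: ['violin'] (min_width=6, slack=6)
Line 8: ['electric', 'top'] (min_width=12, slack=0)
Line 9: ['an', 'time', 'time'] (min_width=12, slack=0)
Line 10: ['night', 'red'] (min_width=9, slack=3)
Line 11: ['south'] (min_width=5, slack=7)
Line 12: ['lightbulb'] (min_width=9, slack=3)
Line 13: ['sky', 'tired'] (min_width=9, slack=3)
Line 14: ['big', 'morning'] (min_width=11, slack=1)
Line 15: ['violin', 'year'] (min_width=11, slack=1)
Line 16: ['white'] (min_width=5, slack=7)
Total lines: 16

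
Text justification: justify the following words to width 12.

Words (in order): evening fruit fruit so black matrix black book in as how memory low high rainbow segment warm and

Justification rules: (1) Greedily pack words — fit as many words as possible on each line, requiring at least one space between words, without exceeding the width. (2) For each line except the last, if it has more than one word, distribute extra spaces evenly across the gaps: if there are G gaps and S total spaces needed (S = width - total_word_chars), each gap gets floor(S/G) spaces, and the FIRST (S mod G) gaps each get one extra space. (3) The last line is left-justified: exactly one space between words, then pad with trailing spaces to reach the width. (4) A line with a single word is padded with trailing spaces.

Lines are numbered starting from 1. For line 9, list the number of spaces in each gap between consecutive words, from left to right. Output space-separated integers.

Line 1: ['evening'] (min_width=7, slack=5)
Line 2: ['fruit', 'fruit'] (min_width=11, slack=1)
Line 3: ['so', 'black'] (min_width=8, slack=4)
Line 4: ['matrix', 'black'] (min_width=12, slack=0)
Line 5: ['book', 'in', 'as'] (min_width=10, slack=2)
Line 6: ['how', 'memory'] (min_width=10, slack=2)
Line 7: ['low', 'high'] (min_width=8, slack=4)
Line 8: ['rainbow'] (min_width=7, slack=5)
Line 9: ['segment', 'warm'] (min_width=12, slack=0)
Line 10: ['and'] (min_width=3, slack=9)

Answer: 1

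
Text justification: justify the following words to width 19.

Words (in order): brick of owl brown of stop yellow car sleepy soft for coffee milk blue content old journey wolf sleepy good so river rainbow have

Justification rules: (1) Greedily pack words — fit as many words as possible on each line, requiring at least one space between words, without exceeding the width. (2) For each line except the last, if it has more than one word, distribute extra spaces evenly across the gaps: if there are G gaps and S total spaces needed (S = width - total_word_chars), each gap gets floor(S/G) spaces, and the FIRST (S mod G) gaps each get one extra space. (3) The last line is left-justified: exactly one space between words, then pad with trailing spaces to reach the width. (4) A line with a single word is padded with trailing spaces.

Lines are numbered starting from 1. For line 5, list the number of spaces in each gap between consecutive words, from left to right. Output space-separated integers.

Line 1: ['brick', 'of', 'owl', 'brown'] (min_width=18, slack=1)
Line 2: ['of', 'stop', 'yellow', 'car'] (min_width=18, slack=1)
Line 3: ['sleepy', 'soft', 'for'] (min_width=15, slack=4)
Line 4: ['coffee', 'milk', 'blue'] (min_width=16, slack=3)
Line 5: ['content', 'old', 'journey'] (min_width=19, slack=0)
Line 6: ['wolf', 'sleepy', 'good', 'so'] (min_width=19, slack=0)
Line 7: ['river', 'rainbow', 'have'] (min_width=18, slack=1)

Answer: 1 1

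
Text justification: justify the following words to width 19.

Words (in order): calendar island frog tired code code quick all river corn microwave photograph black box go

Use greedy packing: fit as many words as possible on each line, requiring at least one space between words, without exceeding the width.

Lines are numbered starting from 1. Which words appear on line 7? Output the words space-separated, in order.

Answer: box go

Derivation:
Line 1: ['calendar', 'island'] (min_width=15, slack=4)
Line 2: ['frog', 'tired', 'code'] (min_width=15, slack=4)
Line 3: ['code', 'quick', 'all'] (min_width=14, slack=5)
Line 4: ['river', 'corn'] (min_width=10, slack=9)
Line 5: ['microwave'] (min_width=9, slack=10)
Line 6: ['photograph', 'black'] (min_width=16, slack=3)
Line 7: ['box', 'go'] (min_width=6, slack=13)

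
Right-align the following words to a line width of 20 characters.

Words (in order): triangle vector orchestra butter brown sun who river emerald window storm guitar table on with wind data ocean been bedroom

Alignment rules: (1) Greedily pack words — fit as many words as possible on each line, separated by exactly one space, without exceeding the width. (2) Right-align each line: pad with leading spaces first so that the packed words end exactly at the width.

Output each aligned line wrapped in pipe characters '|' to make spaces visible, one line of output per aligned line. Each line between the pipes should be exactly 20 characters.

Line 1: ['triangle', 'vector'] (min_width=15, slack=5)
Line 2: ['orchestra', 'butter'] (min_width=16, slack=4)
Line 3: ['brown', 'sun', 'who', 'river'] (min_width=19, slack=1)
Line 4: ['emerald', 'window', 'storm'] (min_width=20, slack=0)
Line 5: ['guitar', 'table', 'on', 'with'] (min_width=20, slack=0)
Line 6: ['wind', 'data', 'ocean', 'been'] (min_width=20, slack=0)
Line 7: ['bedroom'] (min_width=7, slack=13)

Answer: |     triangle vector|
|    orchestra butter|
| brown sun who river|
|emerald window storm|
|guitar table on with|
|wind data ocean been|
|             bedroom|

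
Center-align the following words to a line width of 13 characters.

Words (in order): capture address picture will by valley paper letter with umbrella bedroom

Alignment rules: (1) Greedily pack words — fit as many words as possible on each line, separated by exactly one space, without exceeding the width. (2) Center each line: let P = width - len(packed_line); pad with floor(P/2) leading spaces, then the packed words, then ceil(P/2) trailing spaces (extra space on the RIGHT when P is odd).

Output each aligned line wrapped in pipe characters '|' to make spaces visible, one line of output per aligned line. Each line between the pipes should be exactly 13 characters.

Line 1: ['capture'] (min_width=7, slack=6)
Line 2: ['address'] (min_width=7, slack=6)
Line 3: ['picture', 'will'] (min_width=12, slack=1)
Line 4: ['by', 'valley'] (min_width=9, slack=4)
Line 5: ['paper', 'letter'] (min_width=12, slack=1)
Line 6: ['with', 'umbrella'] (min_width=13, slack=0)
Line 7: ['bedroom'] (min_width=7, slack=6)

Answer: |   capture   |
|   address   |
|picture will |
|  by valley  |
|paper letter |
|with umbrella|
|   bedroom   |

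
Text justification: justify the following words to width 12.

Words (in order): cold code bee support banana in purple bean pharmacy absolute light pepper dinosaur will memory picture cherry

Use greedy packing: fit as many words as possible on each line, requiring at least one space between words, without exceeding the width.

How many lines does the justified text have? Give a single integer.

Line 1: ['cold', 'code'] (min_width=9, slack=3)
Line 2: ['bee', 'support'] (min_width=11, slack=1)
Line 3: ['banana', 'in'] (min_width=9, slack=3)
Line 4: ['purple', 'bean'] (min_width=11, slack=1)
Line 5: ['pharmacy'] (min_width=8, slack=4)
Line 6: ['absolute'] (min_width=8, slack=4)
Line 7: ['light', 'pepper'] (min_width=12, slack=0)
Line 8: ['dinosaur'] (min_width=8, slack=4)
Line 9: ['will', 'memory'] (min_width=11, slack=1)
Line 10: ['picture'] (min_width=7, slack=5)
Line 11: ['cherry'] (min_width=6, slack=6)
Total lines: 11

Answer: 11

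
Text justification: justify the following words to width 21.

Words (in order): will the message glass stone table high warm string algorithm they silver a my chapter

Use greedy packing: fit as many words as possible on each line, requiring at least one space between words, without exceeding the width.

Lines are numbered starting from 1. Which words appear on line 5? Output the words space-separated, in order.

Line 1: ['will', 'the', 'message'] (min_width=16, slack=5)
Line 2: ['glass', 'stone', 'table'] (min_width=17, slack=4)
Line 3: ['high', 'warm', 'string'] (min_width=16, slack=5)
Line 4: ['algorithm', 'they', 'silver'] (min_width=21, slack=0)
Line 5: ['a', 'my', 'chapter'] (min_width=12, slack=9)

Answer: a my chapter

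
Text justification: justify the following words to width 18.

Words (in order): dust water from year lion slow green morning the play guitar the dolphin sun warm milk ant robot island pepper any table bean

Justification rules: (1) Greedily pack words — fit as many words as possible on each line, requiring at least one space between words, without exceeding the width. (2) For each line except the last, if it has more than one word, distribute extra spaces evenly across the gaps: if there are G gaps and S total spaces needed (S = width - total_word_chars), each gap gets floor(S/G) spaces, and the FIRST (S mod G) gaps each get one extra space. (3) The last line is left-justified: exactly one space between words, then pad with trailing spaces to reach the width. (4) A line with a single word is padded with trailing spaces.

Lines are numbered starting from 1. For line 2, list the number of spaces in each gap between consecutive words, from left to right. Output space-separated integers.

Answer: 3 3

Derivation:
Line 1: ['dust', 'water', 'from'] (min_width=15, slack=3)
Line 2: ['year', 'lion', 'slow'] (min_width=14, slack=4)
Line 3: ['green', 'morning', 'the'] (min_width=17, slack=1)
Line 4: ['play', 'guitar', 'the'] (min_width=15, slack=3)
Line 5: ['dolphin', 'sun', 'warm'] (min_width=16, slack=2)
Line 6: ['milk', 'ant', 'robot'] (min_width=14, slack=4)
Line 7: ['island', 'pepper', 'any'] (min_width=17, slack=1)
Line 8: ['table', 'bean'] (min_width=10, slack=8)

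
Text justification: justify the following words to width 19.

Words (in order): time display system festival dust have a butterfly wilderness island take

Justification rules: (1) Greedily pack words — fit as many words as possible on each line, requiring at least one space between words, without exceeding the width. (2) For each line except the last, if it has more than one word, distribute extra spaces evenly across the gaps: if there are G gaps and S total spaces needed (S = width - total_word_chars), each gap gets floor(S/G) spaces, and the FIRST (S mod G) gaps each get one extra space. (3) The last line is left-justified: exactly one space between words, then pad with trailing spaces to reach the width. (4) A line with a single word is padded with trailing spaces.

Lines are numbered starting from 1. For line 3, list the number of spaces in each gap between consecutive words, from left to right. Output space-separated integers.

Answer: 9

Derivation:
Line 1: ['time', 'display', 'system'] (min_width=19, slack=0)
Line 2: ['festival', 'dust', 'have'] (min_width=18, slack=1)
Line 3: ['a', 'butterfly'] (min_width=11, slack=8)
Line 4: ['wilderness', 'island'] (min_width=17, slack=2)
Line 5: ['take'] (min_width=4, slack=15)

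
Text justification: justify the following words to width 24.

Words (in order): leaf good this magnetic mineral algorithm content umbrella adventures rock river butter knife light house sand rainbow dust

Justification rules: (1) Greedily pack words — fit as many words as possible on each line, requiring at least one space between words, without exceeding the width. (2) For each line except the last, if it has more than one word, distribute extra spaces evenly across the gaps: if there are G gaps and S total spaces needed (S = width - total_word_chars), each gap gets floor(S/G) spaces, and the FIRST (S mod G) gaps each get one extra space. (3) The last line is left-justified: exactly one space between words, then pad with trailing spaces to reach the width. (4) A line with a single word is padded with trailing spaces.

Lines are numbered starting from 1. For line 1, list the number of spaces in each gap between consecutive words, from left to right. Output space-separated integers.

Answer: 2 1 1

Derivation:
Line 1: ['leaf', 'good', 'this', 'magnetic'] (min_width=23, slack=1)
Line 2: ['mineral', 'algorithm'] (min_width=17, slack=7)
Line 3: ['content', 'umbrella'] (min_width=16, slack=8)
Line 4: ['adventures', 'rock', 'river'] (min_width=21, slack=3)
Line 5: ['butter', 'knife', 'light', 'house'] (min_width=24, slack=0)
Line 6: ['sand', 'rainbow', 'dust'] (min_width=17, slack=7)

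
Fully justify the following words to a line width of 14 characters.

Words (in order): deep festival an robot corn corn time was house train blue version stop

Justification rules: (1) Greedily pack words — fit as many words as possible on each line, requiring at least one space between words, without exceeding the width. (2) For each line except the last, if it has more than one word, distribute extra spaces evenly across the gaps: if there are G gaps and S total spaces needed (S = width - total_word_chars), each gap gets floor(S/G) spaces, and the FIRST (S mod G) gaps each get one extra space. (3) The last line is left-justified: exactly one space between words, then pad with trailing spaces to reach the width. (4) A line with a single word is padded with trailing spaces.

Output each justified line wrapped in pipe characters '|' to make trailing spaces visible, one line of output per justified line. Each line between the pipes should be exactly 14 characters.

Line 1: ['deep', 'festival'] (min_width=13, slack=1)
Line 2: ['an', 'robot', 'corn'] (min_width=13, slack=1)
Line 3: ['corn', 'time', 'was'] (min_width=13, slack=1)
Line 4: ['house', 'train'] (min_width=11, slack=3)
Line 5: ['blue', 'version'] (min_width=12, slack=2)
Line 6: ['stop'] (min_width=4, slack=10)

Answer: |deep  festival|
|an  robot corn|
|corn  time was|
|house    train|
|blue   version|
|stop          |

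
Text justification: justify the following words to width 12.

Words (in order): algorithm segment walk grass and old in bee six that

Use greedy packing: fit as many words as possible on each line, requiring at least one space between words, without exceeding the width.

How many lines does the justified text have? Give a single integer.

Line 1: ['algorithm'] (min_width=9, slack=3)
Line 2: ['segment', 'walk'] (min_width=12, slack=0)
Line 3: ['grass', 'and'] (min_width=9, slack=3)
Line 4: ['old', 'in', 'bee'] (min_width=10, slack=2)
Line 5: ['six', 'that'] (min_width=8, slack=4)
Total lines: 5

Answer: 5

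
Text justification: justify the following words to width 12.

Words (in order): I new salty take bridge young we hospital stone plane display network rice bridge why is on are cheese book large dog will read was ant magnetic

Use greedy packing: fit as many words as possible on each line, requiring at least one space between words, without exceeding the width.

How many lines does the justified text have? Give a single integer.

Line 1: ['I', 'new', 'salty'] (min_width=11, slack=1)
Line 2: ['take', 'bridge'] (min_width=11, slack=1)
Line 3: ['young', 'we'] (min_width=8, slack=4)
Line 4: ['hospital'] (min_width=8, slack=4)
Line 5: ['stone', 'plane'] (min_width=11, slack=1)
Line 6: ['display'] (min_width=7, slack=5)
Line 7: ['network', 'rice'] (min_width=12, slack=0)
Line 8: ['bridge', 'why'] (min_width=10, slack=2)
Line 9: ['is', 'on', 'are'] (min_width=9, slack=3)
Line 10: ['cheese', 'book'] (min_width=11, slack=1)
Line 11: ['large', 'dog'] (min_width=9, slack=3)
Line 12: ['will', 'read'] (min_width=9, slack=3)
Line 13: ['was', 'ant'] (min_width=7, slack=5)
Line 14: ['magnetic'] (min_width=8, slack=4)
Total lines: 14

Answer: 14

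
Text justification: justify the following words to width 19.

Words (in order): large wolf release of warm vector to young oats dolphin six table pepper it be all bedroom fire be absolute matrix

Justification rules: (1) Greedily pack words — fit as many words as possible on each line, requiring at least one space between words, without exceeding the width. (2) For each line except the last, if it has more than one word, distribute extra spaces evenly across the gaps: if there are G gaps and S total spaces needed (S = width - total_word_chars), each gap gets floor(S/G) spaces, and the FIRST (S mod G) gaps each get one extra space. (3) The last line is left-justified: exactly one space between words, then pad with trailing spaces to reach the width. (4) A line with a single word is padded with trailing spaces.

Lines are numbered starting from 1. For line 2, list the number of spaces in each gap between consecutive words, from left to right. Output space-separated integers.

Answer: 2 2 1

Derivation:
Line 1: ['large', 'wolf', 'release'] (min_width=18, slack=1)
Line 2: ['of', 'warm', 'vector', 'to'] (min_width=17, slack=2)
Line 3: ['young', 'oats', 'dolphin'] (min_width=18, slack=1)
Line 4: ['six', 'table', 'pepper', 'it'] (min_width=19, slack=0)
Line 5: ['be', 'all', 'bedroom', 'fire'] (min_width=19, slack=0)
Line 6: ['be', 'absolute', 'matrix'] (min_width=18, slack=1)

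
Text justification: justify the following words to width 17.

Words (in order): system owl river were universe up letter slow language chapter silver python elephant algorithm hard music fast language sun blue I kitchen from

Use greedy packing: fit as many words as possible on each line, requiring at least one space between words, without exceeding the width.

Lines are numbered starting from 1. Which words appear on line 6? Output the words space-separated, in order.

Answer: elephant

Derivation:
Line 1: ['system', 'owl', 'river'] (min_width=16, slack=1)
Line 2: ['were', 'universe', 'up'] (min_width=16, slack=1)
Line 3: ['letter', 'slow'] (min_width=11, slack=6)
Line 4: ['language', 'chapter'] (min_width=16, slack=1)
Line 5: ['silver', 'python'] (min_width=13, slack=4)
Line 6: ['elephant'] (min_width=8, slack=9)
Line 7: ['algorithm', 'hard'] (min_width=14, slack=3)
Line 8: ['music', 'fast'] (min_width=10, slack=7)
Line 9: ['language', 'sun', 'blue'] (min_width=17, slack=0)
Line 10: ['I', 'kitchen', 'from'] (min_width=14, slack=3)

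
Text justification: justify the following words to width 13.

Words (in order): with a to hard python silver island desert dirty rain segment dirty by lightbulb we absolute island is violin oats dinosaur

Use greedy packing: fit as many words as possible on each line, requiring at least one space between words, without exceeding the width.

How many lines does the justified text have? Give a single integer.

Answer: 11

Derivation:
Line 1: ['with', 'a', 'to'] (min_width=9, slack=4)
Line 2: ['hard', 'python'] (min_width=11, slack=2)
Line 3: ['silver', 'island'] (min_width=13, slack=0)
Line 4: ['desert', 'dirty'] (min_width=12, slack=1)
Line 5: ['rain', 'segment'] (min_width=12, slack=1)
Line 6: ['dirty', 'by'] (min_width=8, slack=5)
Line 7: ['lightbulb', 'we'] (min_width=12, slack=1)
Line 8: ['absolute'] (min_width=8, slack=5)
Line 9: ['island', 'is'] (min_width=9, slack=4)
Line 10: ['violin', 'oats'] (min_width=11, slack=2)
Line 11: ['dinosaur'] (min_width=8, slack=5)
Total lines: 11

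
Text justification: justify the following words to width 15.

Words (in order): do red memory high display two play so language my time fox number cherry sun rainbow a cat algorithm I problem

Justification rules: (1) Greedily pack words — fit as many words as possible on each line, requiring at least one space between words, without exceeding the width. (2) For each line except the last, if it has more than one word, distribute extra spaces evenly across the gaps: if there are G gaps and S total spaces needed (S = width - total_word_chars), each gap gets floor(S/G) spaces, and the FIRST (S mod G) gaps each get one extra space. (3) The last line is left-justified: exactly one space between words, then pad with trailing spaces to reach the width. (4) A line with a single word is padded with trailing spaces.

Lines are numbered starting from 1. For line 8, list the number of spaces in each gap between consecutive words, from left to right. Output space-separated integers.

Line 1: ['do', 'red', 'memory'] (min_width=13, slack=2)
Line 2: ['high', 'display'] (min_width=12, slack=3)
Line 3: ['two', 'play', 'so'] (min_width=11, slack=4)
Line 4: ['language', 'my'] (min_width=11, slack=4)
Line 5: ['time', 'fox', 'number'] (min_width=15, slack=0)
Line 6: ['cherry', 'sun'] (min_width=10, slack=5)
Line 7: ['rainbow', 'a', 'cat'] (min_width=13, slack=2)
Line 8: ['algorithm', 'I'] (min_width=11, slack=4)
Line 9: ['problem'] (min_width=7, slack=8)

Answer: 5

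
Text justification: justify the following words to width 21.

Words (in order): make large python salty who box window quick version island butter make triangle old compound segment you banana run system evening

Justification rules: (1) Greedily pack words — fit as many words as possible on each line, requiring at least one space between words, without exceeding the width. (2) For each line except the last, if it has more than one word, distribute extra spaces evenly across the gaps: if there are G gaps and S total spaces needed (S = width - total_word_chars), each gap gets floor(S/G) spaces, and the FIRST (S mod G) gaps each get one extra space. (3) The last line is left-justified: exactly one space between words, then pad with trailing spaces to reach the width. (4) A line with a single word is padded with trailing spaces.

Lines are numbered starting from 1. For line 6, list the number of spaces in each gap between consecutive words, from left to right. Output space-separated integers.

Answer: 1 1 1

Derivation:
Line 1: ['make', 'large', 'python'] (min_width=17, slack=4)
Line 2: ['salty', 'who', 'box', 'window'] (min_width=20, slack=1)
Line 3: ['quick', 'version', 'island'] (min_width=20, slack=1)
Line 4: ['butter', 'make', 'triangle'] (min_width=20, slack=1)
Line 5: ['old', 'compound', 'segment'] (min_width=20, slack=1)
Line 6: ['you', 'banana', 'run', 'system'] (min_width=21, slack=0)
Line 7: ['evening'] (min_width=7, slack=14)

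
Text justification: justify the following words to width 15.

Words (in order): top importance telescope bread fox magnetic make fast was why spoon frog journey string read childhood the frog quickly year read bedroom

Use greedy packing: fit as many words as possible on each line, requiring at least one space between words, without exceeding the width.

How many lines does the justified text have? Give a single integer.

Answer: 10

Derivation:
Line 1: ['top', 'importance'] (min_width=14, slack=1)
Line 2: ['telescope', 'bread'] (min_width=15, slack=0)
Line 3: ['fox', 'magnetic'] (min_width=12, slack=3)
Line 4: ['make', 'fast', 'was'] (min_width=13, slack=2)
Line 5: ['why', 'spoon', 'frog'] (min_width=14, slack=1)
Line 6: ['journey', 'string'] (min_width=14, slack=1)
Line 7: ['read', 'childhood'] (min_width=14, slack=1)
Line 8: ['the', 'frog'] (min_width=8, slack=7)
Line 9: ['quickly', 'year'] (min_width=12, slack=3)
Line 10: ['read', 'bedroom'] (min_width=12, slack=3)
Total lines: 10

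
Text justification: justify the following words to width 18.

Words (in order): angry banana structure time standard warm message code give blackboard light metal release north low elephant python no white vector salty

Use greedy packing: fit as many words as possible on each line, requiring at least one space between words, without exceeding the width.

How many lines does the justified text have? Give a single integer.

Line 1: ['angry', 'banana'] (min_width=12, slack=6)
Line 2: ['structure', 'time'] (min_width=14, slack=4)
Line 3: ['standard', 'warm'] (min_width=13, slack=5)
Line 4: ['message', 'code', 'give'] (min_width=17, slack=1)
Line 5: ['blackboard', 'light'] (min_width=16, slack=2)
Line 6: ['metal', 'release'] (min_width=13, slack=5)
Line 7: ['north', 'low', 'elephant'] (min_width=18, slack=0)
Line 8: ['python', 'no', 'white'] (min_width=15, slack=3)
Line 9: ['vector', 'salty'] (min_width=12, slack=6)
Total lines: 9

Answer: 9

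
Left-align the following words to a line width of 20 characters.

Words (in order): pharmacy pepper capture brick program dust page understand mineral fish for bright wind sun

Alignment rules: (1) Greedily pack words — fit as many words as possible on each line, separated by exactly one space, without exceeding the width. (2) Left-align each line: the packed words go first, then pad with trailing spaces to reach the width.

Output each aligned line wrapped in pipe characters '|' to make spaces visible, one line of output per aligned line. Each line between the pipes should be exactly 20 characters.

Answer: |pharmacy pepper     |
|capture brick       |
|program dust page   |
|understand mineral  |
|fish for bright wind|
|sun                 |

Derivation:
Line 1: ['pharmacy', 'pepper'] (min_width=15, slack=5)
Line 2: ['capture', 'brick'] (min_width=13, slack=7)
Line 3: ['program', 'dust', 'page'] (min_width=17, slack=3)
Line 4: ['understand', 'mineral'] (min_width=18, slack=2)
Line 5: ['fish', 'for', 'bright', 'wind'] (min_width=20, slack=0)
Line 6: ['sun'] (min_width=3, slack=17)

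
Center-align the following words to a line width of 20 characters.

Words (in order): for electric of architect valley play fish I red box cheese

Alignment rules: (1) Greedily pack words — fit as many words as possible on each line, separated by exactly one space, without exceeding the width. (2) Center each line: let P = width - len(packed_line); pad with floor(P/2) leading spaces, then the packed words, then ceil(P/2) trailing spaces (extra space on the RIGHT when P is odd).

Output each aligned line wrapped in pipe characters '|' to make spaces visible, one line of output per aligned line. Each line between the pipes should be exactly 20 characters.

Line 1: ['for', 'electric', 'of'] (min_width=15, slack=5)
Line 2: ['architect', 'valley'] (min_width=16, slack=4)
Line 3: ['play', 'fish', 'I', 'red', 'box'] (min_width=19, slack=1)
Line 4: ['cheese'] (min_width=6, slack=14)

Answer: |  for electric of   |
|  architect valley  |
|play fish I red box |
|       cheese       |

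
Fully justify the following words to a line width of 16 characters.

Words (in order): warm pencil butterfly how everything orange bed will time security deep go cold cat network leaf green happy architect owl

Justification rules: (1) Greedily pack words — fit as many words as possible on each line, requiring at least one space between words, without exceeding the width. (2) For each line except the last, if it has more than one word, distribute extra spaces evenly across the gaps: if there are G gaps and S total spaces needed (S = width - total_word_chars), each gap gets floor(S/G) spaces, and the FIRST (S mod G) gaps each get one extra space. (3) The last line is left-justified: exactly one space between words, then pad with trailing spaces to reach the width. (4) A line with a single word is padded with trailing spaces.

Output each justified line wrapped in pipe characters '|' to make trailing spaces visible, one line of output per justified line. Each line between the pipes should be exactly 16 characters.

Answer: |warm      pencil|
|butterfly    how|
|everything      |
|orange  bed will|
|time    security|
|deep go cold cat|
|network     leaf|
|green      happy|
|architect owl   |

Derivation:
Line 1: ['warm', 'pencil'] (min_width=11, slack=5)
Line 2: ['butterfly', 'how'] (min_width=13, slack=3)
Line 3: ['everything'] (min_width=10, slack=6)
Line 4: ['orange', 'bed', 'will'] (min_width=15, slack=1)
Line 5: ['time', 'security'] (min_width=13, slack=3)
Line 6: ['deep', 'go', 'cold', 'cat'] (min_width=16, slack=0)
Line 7: ['network', 'leaf'] (min_width=12, slack=4)
Line 8: ['green', 'happy'] (min_width=11, slack=5)
Line 9: ['architect', 'owl'] (min_width=13, slack=3)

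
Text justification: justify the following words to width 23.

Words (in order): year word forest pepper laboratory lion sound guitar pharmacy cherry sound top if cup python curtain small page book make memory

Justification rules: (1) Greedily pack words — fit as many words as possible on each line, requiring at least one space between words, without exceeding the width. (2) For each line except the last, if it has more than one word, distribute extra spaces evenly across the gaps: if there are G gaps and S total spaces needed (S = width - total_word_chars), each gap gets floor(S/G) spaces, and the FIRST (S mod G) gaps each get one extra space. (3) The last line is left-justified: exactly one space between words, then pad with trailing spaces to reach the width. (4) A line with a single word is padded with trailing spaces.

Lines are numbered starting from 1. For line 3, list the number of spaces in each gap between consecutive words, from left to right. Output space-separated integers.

Answer: 2 1

Derivation:
Line 1: ['year', 'word', 'forest', 'pepper'] (min_width=23, slack=0)
Line 2: ['laboratory', 'lion', 'sound'] (min_width=21, slack=2)
Line 3: ['guitar', 'pharmacy', 'cherry'] (min_width=22, slack=1)
Line 4: ['sound', 'top', 'if', 'cup', 'python'] (min_width=23, slack=0)
Line 5: ['curtain', 'small', 'page', 'book'] (min_width=23, slack=0)
Line 6: ['make', 'memory'] (min_width=11, slack=12)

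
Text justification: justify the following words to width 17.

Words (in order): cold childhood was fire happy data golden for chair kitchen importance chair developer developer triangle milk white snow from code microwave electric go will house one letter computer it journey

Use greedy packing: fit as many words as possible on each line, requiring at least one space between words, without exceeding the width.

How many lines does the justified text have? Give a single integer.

Line 1: ['cold', 'childhood'] (min_width=14, slack=3)
Line 2: ['was', 'fire', 'happy'] (min_width=14, slack=3)
Line 3: ['data', 'golden', 'for'] (min_width=15, slack=2)
Line 4: ['chair', 'kitchen'] (min_width=13, slack=4)
Line 5: ['importance', 'chair'] (min_width=16, slack=1)
Line 6: ['developer'] (min_width=9, slack=8)
Line 7: ['developer'] (min_width=9, slack=8)
Line 8: ['triangle', 'milk'] (min_width=13, slack=4)
Line 9: ['white', 'snow', 'from'] (min_width=15, slack=2)
Line 10: ['code', 'microwave'] (min_width=14, slack=3)
Line 11: ['electric', 'go', 'will'] (min_width=16, slack=1)
Line 12: ['house', 'one', 'letter'] (min_width=16, slack=1)
Line 13: ['computer', 'it'] (min_width=11, slack=6)
Line 14: ['journey'] (min_width=7, slack=10)
Total lines: 14

Answer: 14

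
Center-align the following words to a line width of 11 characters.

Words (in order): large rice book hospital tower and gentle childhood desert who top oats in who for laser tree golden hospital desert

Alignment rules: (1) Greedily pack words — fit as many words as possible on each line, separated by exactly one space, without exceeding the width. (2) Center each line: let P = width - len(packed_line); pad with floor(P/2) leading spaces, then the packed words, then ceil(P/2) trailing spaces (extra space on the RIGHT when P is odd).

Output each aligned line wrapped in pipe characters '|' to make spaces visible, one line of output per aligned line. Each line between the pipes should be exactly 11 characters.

Answer: |large rice |
|   book    |
| hospital  |
| tower and |
|  gentle   |
| childhood |
|desert who |
|top oats in|
|  who for  |
|laser tree |
|  golden   |
| hospital  |
|  desert   |

Derivation:
Line 1: ['large', 'rice'] (min_width=10, slack=1)
Line 2: ['book'] (min_width=4, slack=7)
Line 3: ['hospital'] (min_width=8, slack=3)
Line 4: ['tower', 'and'] (min_width=9, slack=2)
Line 5: ['gentle'] (min_width=6, slack=5)
Line 6: ['childhood'] (min_width=9, slack=2)
Line 7: ['desert', 'who'] (min_width=10, slack=1)
Line 8: ['top', 'oats', 'in'] (min_width=11, slack=0)
Line 9: ['who', 'for'] (min_width=7, slack=4)
Line 10: ['laser', 'tree'] (min_width=10, slack=1)
Line 11: ['golden'] (min_width=6, slack=5)
Line 12: ['hospital'] (min_width=8, slack=3)
Line 13: ['desert'] (min_width=6, slack=5)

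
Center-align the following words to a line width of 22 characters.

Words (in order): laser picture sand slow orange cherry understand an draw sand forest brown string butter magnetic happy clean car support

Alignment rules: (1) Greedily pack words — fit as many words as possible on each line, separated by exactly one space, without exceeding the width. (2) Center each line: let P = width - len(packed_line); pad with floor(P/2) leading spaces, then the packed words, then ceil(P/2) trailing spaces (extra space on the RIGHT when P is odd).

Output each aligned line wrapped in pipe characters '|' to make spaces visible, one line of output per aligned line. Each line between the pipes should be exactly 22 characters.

Answer: |  laser picture sand  |
|  slow orange cherry  |
|  understand an draw  |
|  sand forest brown   |
|string butter magnetic|
|   happy clean car    |
|       support        |

Derivation:
Line 1: ['laser', 'picture', 'sand'] (min_width=18, slack=4)
Line 2: ['slow', 'orange', 'cherry'] (min_width=18, slack=4)
Line 3: ['understand', 'an', 'draw'] (min_width=18, slack=4)
Line 4: ['sand', 'forest', 'brown'] (min_width=17, slack=5)
Line 5: ['string', 'butter', 'magnetic'] (min_width=22, slack=0)
Line 6: ['happy', 'clean', 'car'] (min_width=15, slack=7)
Line 7: ['support'] (min_width=7, slack=15)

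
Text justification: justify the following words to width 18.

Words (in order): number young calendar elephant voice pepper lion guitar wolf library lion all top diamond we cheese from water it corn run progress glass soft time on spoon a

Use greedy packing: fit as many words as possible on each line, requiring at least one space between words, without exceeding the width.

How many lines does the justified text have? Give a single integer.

Line 1: ['number', 'young'] (min_width=12, slack=6)
Line 2: ['calendar', 'elephant'] (min_width=17, slack=1)
Line 3: ['voice', 'pepper', 'lion'] (min_width=17, slack=1)
Line 4: ['guitar', 'wolf'] (min_width=11, slack=7)
Line 5: ['library', 'lion', 'all'] (min_width=16, slack=2)
Line 6: ['top', 'diamond', 'we'] (min_width=14, slack=4)
Line 7: ['cheese', 'from', 'water'] (min_width=17, slack=1)
Line 8: ['it', 'corn', 'run'] (min_width=11, slack=7)
Line 9: ['progress', 'glass'] (min_width=14, slack=4)
Line 10: ['soft', 'time', 'on', 'spoon'] (min_width=18, slack=0)
Line 11: ['a'] (min_width=1, slack=17)
Total lines: 11

Answer: 11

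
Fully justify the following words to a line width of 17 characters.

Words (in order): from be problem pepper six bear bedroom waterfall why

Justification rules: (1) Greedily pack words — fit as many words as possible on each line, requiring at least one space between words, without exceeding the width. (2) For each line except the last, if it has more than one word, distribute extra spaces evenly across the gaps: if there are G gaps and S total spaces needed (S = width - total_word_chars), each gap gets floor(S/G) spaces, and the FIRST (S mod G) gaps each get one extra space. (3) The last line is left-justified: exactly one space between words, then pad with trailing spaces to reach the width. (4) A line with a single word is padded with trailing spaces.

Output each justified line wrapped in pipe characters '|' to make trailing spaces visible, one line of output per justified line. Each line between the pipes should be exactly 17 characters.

Line 1: ['from', 'be', 'problem'] (min_width=15, slack=2)
Line 2: ['pepper', 'six', 'bear'] (min_width=15, slack=2)
Line 3: ['bedroom', 'waterfall'] (min_width=17, slack=0)
Line 4: ['why'] (min_width=3, slack=14)

Answer: |from  be  problem|
|pepper  six  bear|
|bedroom waterfall|
|why              |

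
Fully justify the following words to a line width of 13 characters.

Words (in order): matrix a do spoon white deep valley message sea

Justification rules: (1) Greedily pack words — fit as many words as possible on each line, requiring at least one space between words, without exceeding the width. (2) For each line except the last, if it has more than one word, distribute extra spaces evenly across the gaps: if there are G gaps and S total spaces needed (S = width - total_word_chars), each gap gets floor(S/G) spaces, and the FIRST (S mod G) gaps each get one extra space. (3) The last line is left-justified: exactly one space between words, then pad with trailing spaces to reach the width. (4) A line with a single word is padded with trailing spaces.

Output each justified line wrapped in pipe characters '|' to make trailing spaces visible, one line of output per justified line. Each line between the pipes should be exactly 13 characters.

Answer: |matrix  a  do|
|spoon   white|
|deep   valley|
|message sea  |

Derivation:
Line 1: ['matrix', 'a', 'do'] (min_width=11, slack=2)
Line 2: ['spoon', 'white'] (min_width=11, slack=2)
Line 3: ['deep', 'valley'] (min_width=11, slack=2)
Line 4: ['message', 'sea'] (min_width=11, slack=2)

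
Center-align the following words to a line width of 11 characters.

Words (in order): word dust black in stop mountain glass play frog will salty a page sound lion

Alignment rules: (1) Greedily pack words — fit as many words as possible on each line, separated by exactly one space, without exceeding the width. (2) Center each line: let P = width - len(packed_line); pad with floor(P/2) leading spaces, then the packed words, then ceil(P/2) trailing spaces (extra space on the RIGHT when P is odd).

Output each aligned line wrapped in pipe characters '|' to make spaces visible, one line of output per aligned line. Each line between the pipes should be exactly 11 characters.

Answer: | word dust |
| black in  |
|   stop    |
| mountain  |
|glass play |
| frog will |
|  salty a  |
|page sound |
|   lion    |

Derivation:
Line 1: ['word', 'dust'] (min_width=9, slack=2)
Line 2: ['black', 'in'] (min_width=8, slack=3)
Line 3: ['stop'] (min_width=4, slack=7)
Line 4: ['mountain'] (min_width=8, slack=3)
Line 5: ['glass', 'play'] (min_width=10, slack=1)
Line 6: ['frog', 'will'] (min_width=9, slack=2)
Line 7: ['salty', 'a'] (min_width=7, slack=4)
Line 8: ['page', 'sound'] (min_width=10, slack=1)
Line 9: ['lion'] (min_width=4, slack=7)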